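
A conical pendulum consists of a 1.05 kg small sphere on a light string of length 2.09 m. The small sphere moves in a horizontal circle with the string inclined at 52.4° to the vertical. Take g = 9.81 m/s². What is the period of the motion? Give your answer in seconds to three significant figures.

2.27 s

r = L sinθ = 1.656 m. From T sinθ = mω²r and T cosθ = mg: tanθ = ω²r/g, so ω² = g tanθ / r = g/(L cosθ).
ω = √(g/(L cosθ)) = √(9.81/(2.09 × 0.6101)) = √7.693 = 2.774 rad/s.
Period = 2π/ω = 2.265 s.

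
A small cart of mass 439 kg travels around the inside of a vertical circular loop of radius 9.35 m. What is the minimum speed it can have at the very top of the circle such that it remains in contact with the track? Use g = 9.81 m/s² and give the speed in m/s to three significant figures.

At the top, both weight mg and N point toward the centre: N + mg = mv²/r.
At minimum speed N → 0, so mg = mv_min²/r ⇒ v_min = √(g r) = √(9.81 × 9.35) = 9.577 m/s.

9.58 m/s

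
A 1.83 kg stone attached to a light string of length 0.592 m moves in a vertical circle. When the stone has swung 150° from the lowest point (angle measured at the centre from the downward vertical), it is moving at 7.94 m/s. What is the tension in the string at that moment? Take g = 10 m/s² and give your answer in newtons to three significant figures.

Take the radial direction toward the centre of the circle as positive. The component of the weight along the string toward the centre is −mg cos φ (φ measured from the bottom), so Newton's second law along the string gives T − mg cos φ = m v²/r.
cos 150° = -0.8660, so T = m(v²/r + g cos φ) = 1.83 × ((7.94)²/0.592 + 10.0 × -0.8660) = 1.83 × (106.5 + (-8.660)) = 1.83 × 97.83 = 179.0 N.

179 N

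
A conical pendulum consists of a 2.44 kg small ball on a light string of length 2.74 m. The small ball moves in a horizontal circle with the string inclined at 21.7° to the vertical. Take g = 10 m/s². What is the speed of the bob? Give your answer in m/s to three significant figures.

The radius of the circle is r = L sinθ = 2.74 × sin 21.7° = 1.013 m.
Horizontally T sinθ = mv²/r and vertically T cosθ = mg, so tanθ = v²/(rg).
v = √(r g tanθ) = √(1.013 × 10.0 × 0.3979) = √4.032 = 2.008 m/s.

2.01 m/s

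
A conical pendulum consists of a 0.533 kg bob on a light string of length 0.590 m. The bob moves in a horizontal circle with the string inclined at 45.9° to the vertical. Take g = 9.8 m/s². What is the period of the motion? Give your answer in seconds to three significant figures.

r = L sinθ = 0.4237 m. From T sinθ = mω²r and T cosθ = mg: tanθ = ω²r/g, so ω² = g tanθ / r = g/(L cosθ).
ω = √(g/(L cosθ)) = √(9.8/(0.590 × 0.6959)) = √23.87 = 4.886 rad/s.
Period = 2π/ω = 1.286 s.

1.29 s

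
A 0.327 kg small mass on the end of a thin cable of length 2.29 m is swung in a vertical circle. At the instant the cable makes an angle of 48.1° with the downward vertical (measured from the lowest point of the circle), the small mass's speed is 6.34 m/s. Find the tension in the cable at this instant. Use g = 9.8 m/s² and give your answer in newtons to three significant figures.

Take the radial direction toward the centre of the circle as positive. The component of the weight along the string toward the centre is −mg cos φ (φ measured from the bottom), so Newton's second law along the string gives T − mg cos φ = m v²/r.
cos 48.1° = 0.6678, so T = m(v²/r + g cos φ) = 0.327 × ((6.34)²/2.29 + 9.8 × 0.6678) = 0.327 × (17.55 + (6.545)) = 0.327 × 24.10 = 7.880 N.

7.88 N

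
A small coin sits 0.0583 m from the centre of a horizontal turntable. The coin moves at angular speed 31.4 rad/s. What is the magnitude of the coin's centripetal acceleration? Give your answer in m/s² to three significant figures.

v = ωr = 31.4 × 0.0583 = 1.831 m/s.
a_c = v²/r = (1.831)²/0.0583 = 3.351/0.0583 = 57.48 m/s².

57.5 m/s²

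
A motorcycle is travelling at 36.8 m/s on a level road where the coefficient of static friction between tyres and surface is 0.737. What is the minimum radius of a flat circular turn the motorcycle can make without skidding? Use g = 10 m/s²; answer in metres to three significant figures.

184 m

At the limit, μ_s m g = m v²/r, so r_min = v²/(μ_s g) = (36.8)²/(0.737 × 10.0) = 1354/7.370 = 183.8 m.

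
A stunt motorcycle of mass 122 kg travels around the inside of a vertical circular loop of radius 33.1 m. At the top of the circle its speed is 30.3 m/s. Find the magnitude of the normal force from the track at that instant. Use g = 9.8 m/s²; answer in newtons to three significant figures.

2190 N

At the top, both N and the weight mg point inward (toward the centre), so N + mg = mv²/r.
N = m(v²/r − g) = 122 × ((30.3)²/33.1 − 9.8) = 122 × (27.74 − 9.8) = 122 × 17.94 = 2188 N.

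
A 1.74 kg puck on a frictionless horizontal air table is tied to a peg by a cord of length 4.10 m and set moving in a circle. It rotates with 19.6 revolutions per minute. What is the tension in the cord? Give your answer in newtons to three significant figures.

ω = 19.6 rev/min × 2π/60 = 2.053 rad/s, so v = ωr = 2.053 × 4.10 = 8.415 m/s.
The tension is the only horizontal force, so it supplies the full centripetal force: T = m v²/r = 1.74 × (8.415)²/4.10 = 1.74 × 70.82/4.10 = 30.05 N.

30.1 N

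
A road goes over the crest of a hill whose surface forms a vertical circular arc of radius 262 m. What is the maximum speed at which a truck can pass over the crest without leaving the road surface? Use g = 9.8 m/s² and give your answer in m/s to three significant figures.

At the crest the centre of the circle is below the truck, so the net downward (centripetal) force is mg − N = mv²/r.
The truck leaves the road when N → 0, giving v_max = √(g r) = √(9.8 × 262) = 50.67 m/s.

50.7 m/s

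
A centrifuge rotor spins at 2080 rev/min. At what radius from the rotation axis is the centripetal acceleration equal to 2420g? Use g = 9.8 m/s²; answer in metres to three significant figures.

0.500 m

ω = 2080 rev/min × 2π/60 = 217.8 rad/s.
a_c = ω²r = 2420g ⇒ r = 2420 × 9.8 / (217.8)² = 23720/47440 = 0.4999 m.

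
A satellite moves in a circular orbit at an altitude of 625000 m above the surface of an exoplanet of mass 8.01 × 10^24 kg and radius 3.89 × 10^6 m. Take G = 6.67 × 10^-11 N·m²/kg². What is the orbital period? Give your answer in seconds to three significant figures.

r = R + h = 3.89 × 10^6 + 625000 = 4.515 × 10^6 m. Gravity provides the centripetal force: G M m / r² = m v² / r ⇒ v = √(GM/r) = 10880 m/s.
T = 2πr/v = 2π × 4.515 × 10^6 / 10880 = 2608 s.

2610 s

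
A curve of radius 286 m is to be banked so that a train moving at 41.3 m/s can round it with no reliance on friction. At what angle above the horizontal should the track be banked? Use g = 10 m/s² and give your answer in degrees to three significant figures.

30.8°

For a frictionless banked turn: horizontally N sinθ = mv²/r and vertically N cosθ = mg.
Dividing: tanθ = v²/(r g) = (41.3)²/(286 × 10.0) = 1706/2860 = 0.5964.
θ = arctan(0.5964) = 30.81°.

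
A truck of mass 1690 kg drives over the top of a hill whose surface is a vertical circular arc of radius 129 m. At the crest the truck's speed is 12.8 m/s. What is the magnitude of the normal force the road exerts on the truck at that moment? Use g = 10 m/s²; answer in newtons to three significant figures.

At the crest the centripetal acceleration points downward (toward the centre of the arc), so mg − N = mv²/r.
N = m(g − v²/r) = 1690 × (10.0 − (12.8)²/129) = 1690 × (10.0 − 1.270) = 1690 × 8.730 = 14750 N.

14800 N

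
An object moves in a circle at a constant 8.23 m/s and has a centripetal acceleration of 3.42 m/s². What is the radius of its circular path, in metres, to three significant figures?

a_c = v²/r ⇒ r = v²/a_c = (8.23)²/3.42 = 67.73/3.42 = 19.80 m.

19.8 m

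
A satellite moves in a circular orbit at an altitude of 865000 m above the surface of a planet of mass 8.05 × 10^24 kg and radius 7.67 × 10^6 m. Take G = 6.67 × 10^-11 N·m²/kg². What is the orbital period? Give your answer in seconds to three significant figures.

r = R + h = 7.67 × 10^6 + 865000 = 8.535 × 10^6 m. Gravity provides the centripetal force: G M m / r² = m v² / r ⇒ v = √(GM/r) = 7932 m/s.
T = 2πr/v = 2π × 8.535 × 10^6 / 7932 = 6761 s.

6760 s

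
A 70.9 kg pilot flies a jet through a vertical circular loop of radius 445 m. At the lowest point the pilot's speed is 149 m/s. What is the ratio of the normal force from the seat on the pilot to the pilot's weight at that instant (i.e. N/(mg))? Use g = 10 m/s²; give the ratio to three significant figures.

5.99

At the bottom, N − mg = mv²/r, so N = m(v²/r + g) and N/(mg) = v²/(rg) + 1 = (149)²/(445 × 10.0) + 1 = 4.989 + 1 = 5.989.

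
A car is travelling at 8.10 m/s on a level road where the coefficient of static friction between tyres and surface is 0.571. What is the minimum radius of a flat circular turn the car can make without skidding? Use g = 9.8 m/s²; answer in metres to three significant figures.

11.7 m

At the limit, μ_s m g = m v²/r, so r_min = v²/(μ_s g) = (8.10)²/(0.571 × 9.8) = 65.61/5.596 = 11.72 m.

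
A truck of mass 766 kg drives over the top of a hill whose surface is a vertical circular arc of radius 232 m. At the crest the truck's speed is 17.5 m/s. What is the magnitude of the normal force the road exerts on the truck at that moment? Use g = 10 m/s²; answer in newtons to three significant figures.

At the crest the centripetal acceleration points downward (toward the centre of the arc), so mg − N = mv²/r.
N = m(g − v²/r) = 766 × (10.0 − (17.5)²/232) = 766 × (10.0 − 1.320) = 766 × 8.680 = 6649 N.

6650 N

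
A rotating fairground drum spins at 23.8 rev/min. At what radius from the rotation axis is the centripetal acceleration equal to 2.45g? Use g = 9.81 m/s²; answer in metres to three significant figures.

3.87 m

ω = 23.8 rev/min × 2π/60 = 2.492 rad/s.
a_c = ω²r = 2.45g ⇒ r = 2.45 × 9.81 / (2.492)² = 24.03/6.212 = 3.869 m.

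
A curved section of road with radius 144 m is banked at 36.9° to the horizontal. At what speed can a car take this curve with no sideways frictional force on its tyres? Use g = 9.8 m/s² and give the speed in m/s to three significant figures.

32.6 m/s

On a frictionless banked curve, N sinθ = mv²/r and N cosθ = mg, so tanθ = v²/(rg).
v = √(r g tanθ) = √(144 × 9.8 × tan 36.9°) = √(144 × 9.8 × 0.7508) = √1060 = 32.55 m/s.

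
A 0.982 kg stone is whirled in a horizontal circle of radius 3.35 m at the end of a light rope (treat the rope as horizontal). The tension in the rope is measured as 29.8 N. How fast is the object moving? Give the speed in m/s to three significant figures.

T = m v²/r ⇒ v = √(T r / m) = √(29.8 × 3.35 / 0.982) = √101.7 = 10.08 m/s.

10.1 m/s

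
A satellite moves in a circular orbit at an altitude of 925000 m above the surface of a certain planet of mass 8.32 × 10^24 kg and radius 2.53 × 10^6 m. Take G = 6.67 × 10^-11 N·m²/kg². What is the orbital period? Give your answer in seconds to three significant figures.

r = R + h = 2.53 × 10^6 + 925000 = 3.455 × 10^6 m. Gravity provides the centripetal force: G M m / r² = m v² / r ⇒ v = √(GM/r) = 12670 m/s.
T = 2πr/v = 2π × 3.455 × 10^6 / 12670 = 1713 s.

1710 s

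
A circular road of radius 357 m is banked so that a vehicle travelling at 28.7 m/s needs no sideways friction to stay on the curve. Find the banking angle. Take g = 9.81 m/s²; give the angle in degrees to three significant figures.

13.2°

With no friction, the horizontal component of the normal force provides the centripetal force: N sinθ = mv²/r, while N cosθ = mg vertically.
Dividing: tanθ = v²/(r g) = (28.7)²/(357 × 9.81) = 823.7/3502 = 0.2352.
θ = arctan(0.2352) = 13.24°.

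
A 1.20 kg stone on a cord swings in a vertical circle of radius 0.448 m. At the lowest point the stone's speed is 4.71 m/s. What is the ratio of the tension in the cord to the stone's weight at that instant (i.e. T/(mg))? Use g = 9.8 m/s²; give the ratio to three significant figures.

At the bottom, T − mg = mv²/r, so T = m(v²/r + g) and T/(mg) = v²/(rg) + 1 = (4.71)²/(0.448 × 9.8) + 1 = 5.053 + 1 = 6.053.

6.05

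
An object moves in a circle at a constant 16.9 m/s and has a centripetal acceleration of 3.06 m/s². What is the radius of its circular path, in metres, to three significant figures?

93.3 m

a_c = v²/r ⇒ r = v²/a_c = (16.9)²/3.06 = 285.6/3.06 = 93.34 m.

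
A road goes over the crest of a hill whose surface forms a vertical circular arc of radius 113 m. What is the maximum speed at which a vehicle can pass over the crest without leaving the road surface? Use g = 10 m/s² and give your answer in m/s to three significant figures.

33.6 m/s

At the crest the centre of the circle is below the vehicle, so the net downward (centripetal) force is mg − N = mv²/r.
The vehicle leaves the road when N → 0, giving v_max = √(g r) = √(10.0 × 113) = 33.62 m/s.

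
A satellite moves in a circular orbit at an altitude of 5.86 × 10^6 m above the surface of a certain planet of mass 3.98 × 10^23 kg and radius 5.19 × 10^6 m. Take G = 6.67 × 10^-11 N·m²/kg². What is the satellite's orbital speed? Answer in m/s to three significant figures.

1550 m/s

Orbital radius r = R + h = 5.19 × 10^6 + 5.86 × 10^6 = 1.105 × 10^7 m.
Gravity supplies the centripetal force: G M m / r² = m v² / r, so v = √(GM/r).
v = √(6.67 × 10^-11 × 3.98 × 10^23 / 1.105 × 10^7) = √(2.402 × 10^6) = 1550 m/s.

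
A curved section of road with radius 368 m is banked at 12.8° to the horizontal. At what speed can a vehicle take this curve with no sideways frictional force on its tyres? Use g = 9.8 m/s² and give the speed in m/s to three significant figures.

On a frictionless banked curve, N sinθ = mv²/r and N cosθ = mg, so tanθ = v²/(rg).
v = √(r g tanθ) = √(368 × 9.8 × tan 12.8°) = √(368 × 9.8 × 0.2272) = √819.4 = 28.62 m/s.

28.6 m/s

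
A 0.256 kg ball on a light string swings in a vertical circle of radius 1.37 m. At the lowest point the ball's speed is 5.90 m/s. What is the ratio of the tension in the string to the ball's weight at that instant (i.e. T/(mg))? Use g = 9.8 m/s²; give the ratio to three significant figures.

3.59

At the bottom, T − mg = mv²/r, so T = m(v²/r + g) and T/(mg) = v²/(rg) + 1 = (5.90)²/(1.37 × 9.8) + 1 = 2.593 + 1 = 3.593.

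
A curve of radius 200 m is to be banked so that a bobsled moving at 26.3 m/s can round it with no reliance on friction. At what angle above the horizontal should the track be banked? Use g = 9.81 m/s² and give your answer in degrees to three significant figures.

19.4°

For a frictionless banked turn: horizontally N sinθ = mv²/r and vertically N cosθ = mg.
Dividing: tanθ = v²/(r g) = (26.3)²/(200 × 9.81) = 691.7/1962 = 0.3525.
θ = arctan(0.3525) = 19.42°.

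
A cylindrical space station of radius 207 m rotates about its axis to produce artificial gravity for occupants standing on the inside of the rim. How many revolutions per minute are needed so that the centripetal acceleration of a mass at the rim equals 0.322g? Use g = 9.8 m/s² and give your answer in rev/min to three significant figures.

Require ω²r = 0.322g, so ω = √(0.322 × 9.8/207) = 0.1235 rad/s.
In rev/min: ω × 60/(2π) = 0.1235 × 60/(2π) = 1.179 rev/min.

1.18 rev/min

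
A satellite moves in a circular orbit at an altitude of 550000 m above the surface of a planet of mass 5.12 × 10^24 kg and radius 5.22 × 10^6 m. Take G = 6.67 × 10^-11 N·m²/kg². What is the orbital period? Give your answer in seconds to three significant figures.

r = R + h = 5.22 × 10^6 + 550000 = 5.770 × 10^6 m. Gravity provides the centripetal force: G M m / r² = m v² / r ⇒ v = √(GM/r) = 7693 m/s.
T = 2πr/v = 2π × 5.770 × 10^6 / 7693 = 4712 s.

4710 s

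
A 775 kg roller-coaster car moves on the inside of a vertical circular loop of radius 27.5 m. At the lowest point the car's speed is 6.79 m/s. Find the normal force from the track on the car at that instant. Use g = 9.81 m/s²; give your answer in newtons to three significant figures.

8900 N

At the lowest point, N points up (toward the centre) and the weight mg points down (away from the centre), so the net inward force is N − mg = mv²/r.
N = m(v²/r + g) = 775 × ((6.79)²/27.5 + 9.81) = 775 × (1.677 + 9.81) = 775 × 11.49 = 8902 N.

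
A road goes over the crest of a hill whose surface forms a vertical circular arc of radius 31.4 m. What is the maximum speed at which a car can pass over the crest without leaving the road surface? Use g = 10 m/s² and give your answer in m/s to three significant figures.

17.7 m/s

At the crest the centre of the circle is below the car, so the net downward (centripetal) force is mg − N = mv²/r.
The car leaves the road when N → 0, giving v_max = √(g r) = √(10.0 × 31.4) = 17.72 m/s.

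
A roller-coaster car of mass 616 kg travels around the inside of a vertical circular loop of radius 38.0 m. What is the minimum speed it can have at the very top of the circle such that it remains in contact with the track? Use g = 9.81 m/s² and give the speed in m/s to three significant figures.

At the highest point the centre is directly below, so both the weight and N act inward: N + mg = mv²/r.
At minimum speed N → 0, so mg = mv_min²/r ⇒ v_min = √(g r) = √(9.81 × 38.0) = 19.31 m/s.

19.3 m/s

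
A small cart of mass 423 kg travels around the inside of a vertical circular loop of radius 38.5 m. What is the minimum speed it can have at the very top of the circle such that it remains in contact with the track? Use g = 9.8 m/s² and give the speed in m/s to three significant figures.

At the top, both weight mg and N point toward the centre: N + mg = mv²/r.
At minimum speed N → 0, so mg = mv_min²/r ⇒ v_min = √(g r) = √(9.8 × 38.5) = 19.42 m/s.

19.4 m/s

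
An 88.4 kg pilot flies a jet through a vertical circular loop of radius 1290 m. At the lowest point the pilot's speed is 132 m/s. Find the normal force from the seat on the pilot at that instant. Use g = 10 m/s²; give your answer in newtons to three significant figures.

2080 N

At the lowest point, N points up (toward the centre) and the weight mg points down (away from the centre), so the net inward force is N − mg = mv²/r.
N = m(v²/r + g) = 88.4 × ((132)²/1290 + 10.0) = 88.4 × (13.51 + 10.0) = 88.4 × 23.51 = 2078 N.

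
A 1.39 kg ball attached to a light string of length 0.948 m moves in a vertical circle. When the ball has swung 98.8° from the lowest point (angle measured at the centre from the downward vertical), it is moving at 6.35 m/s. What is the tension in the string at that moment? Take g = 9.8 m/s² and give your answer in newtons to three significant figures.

Take the radial direction toward the centre of the circle as positive. The component of the weight along the string toward the centre is −mg cos φ (φ measured from the bottom), so Newton's second law along the string gives T − mg cos φ = m v²/r.
cos 98.8° = -0.1530, so T = m(v²/r + g cos φ) = 1.39 × ((6.35)²/0.948 + 9.8 × -0.1530) = 1.39 × (42.53 + (-1.499)) = 1.39 × 41.04 = 57.04 N.

57.0 N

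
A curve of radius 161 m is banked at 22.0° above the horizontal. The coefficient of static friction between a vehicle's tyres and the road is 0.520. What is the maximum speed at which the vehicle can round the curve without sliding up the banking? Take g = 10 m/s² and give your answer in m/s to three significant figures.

43.4 m/s

At the maximum speed, friction acts down the slope at its limiting value f = μN. Radially (horizontal, toward centre): N sinθ + μN cosθ = mv²/r. Vertically: N cosθ − μN sinθ = mg.
Dividing: v² = r g (sinθ + μcosθ)/(cosθ − μsinθ).
sinθ + μcosθ = 0.3746 + 0.520×0.9272 = 0.8567; cosθ − μsinθ = 0.9272 − 0.520×0.3746 = 0.7324.
v² = 161 × 10.0 × 0.8567/0.7324 = 1883 m²/s², so v = 43.40 m/s.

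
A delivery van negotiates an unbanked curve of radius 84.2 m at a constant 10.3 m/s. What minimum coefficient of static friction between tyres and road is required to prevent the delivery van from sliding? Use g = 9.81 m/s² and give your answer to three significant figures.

Friction provides the centripetal force: μ_s m g = m v²/r, so μ_s = v²/(g r) = (10.30)²/(9.81 × 84.2) = 106.1/826.0 = 0.1284.

0.128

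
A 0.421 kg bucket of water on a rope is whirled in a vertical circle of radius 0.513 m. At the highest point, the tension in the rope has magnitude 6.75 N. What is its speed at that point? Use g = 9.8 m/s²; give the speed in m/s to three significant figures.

At the top, T + mg = mv²/r, so v = √(r(T/m + g)) = √(0.513 × (6.75/0.421 + 9.8)) = √(0.513 × 25.83) = √13.25 = 3.640 m/s.

3.64 m/s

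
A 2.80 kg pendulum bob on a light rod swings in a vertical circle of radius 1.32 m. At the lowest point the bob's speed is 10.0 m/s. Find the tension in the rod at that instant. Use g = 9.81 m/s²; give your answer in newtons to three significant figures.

240 N

At the lowest point, T points up (toward the centre) and the weight mg points down (away from the centre), so the net inward force is T − mg = mv²/r.
T = m(v²/r + g) = 2.80 × ((10.0)²/1.32 + 9.81) = 2.80 × (75.76 + 9.81) = 2.80 × 85.57 = 239.6 N.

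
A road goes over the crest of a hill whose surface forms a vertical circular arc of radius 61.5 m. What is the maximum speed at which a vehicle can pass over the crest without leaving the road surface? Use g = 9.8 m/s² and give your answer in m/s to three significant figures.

At the crest the centre of the circle is below the vehicle, so the net downward (centripetal) force is mg − N = mv²/r.
The vehicle leaves the road when N → 0, giving v_max = √(g r) = √(9.8 × 61.5) = 24.55 m/s.

24.5 m/s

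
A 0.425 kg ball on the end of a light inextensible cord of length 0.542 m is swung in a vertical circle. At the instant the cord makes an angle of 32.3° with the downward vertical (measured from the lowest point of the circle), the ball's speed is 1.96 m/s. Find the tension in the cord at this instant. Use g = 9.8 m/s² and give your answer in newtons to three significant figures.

Take the radial direction toward the centre of the circle as positive. The component of the weight along the string toward the centre is −mg cos φ (φ measured from the bottom), so Newton's second law along the string gives T − mg cos φ = m v²/r.
cos 32.3° = 0.8453, so T = m(v²/r + g cos φ) = 0.425 × ((1.96)²/0.542 + 9.8 × 0.8453) = 0.425 × (7.088 + (8.284)) = 0.425 × 15.37 = 6.533 N.

6.53 N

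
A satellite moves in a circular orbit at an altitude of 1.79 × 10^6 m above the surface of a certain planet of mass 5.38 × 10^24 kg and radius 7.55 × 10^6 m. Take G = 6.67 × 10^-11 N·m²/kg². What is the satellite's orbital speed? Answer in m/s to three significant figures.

Orbital radius r = R + h = 7.55 × 10^6 + 1.79 × 10^6 = 9.340 × 10^6 m.
Gravity supplies the centripetal force: G M m / r² = m v² / r, so v = √(GM/r).
v = √(6.67 × 10^-11 × 5.38 × 10^24 / 9.340 × 10^6) = √(3.842 × 10^7) = 6198 m/s.

6200 m/s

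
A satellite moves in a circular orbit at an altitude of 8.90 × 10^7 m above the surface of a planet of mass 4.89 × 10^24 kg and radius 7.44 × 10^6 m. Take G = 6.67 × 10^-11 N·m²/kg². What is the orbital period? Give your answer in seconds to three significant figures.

r = R + h = 7.44 × 10^6 + 8.90 × 10^7 = 9.644 × 10^7 m. Gravity provides the centripetal force: G M m / r² = m v² / r ⇒ v = √(GM/r) = 1839 m/s.
T = 2πr/v = 2π × 9.644 × 10^7 / 1839 = 329500 s.

329000 s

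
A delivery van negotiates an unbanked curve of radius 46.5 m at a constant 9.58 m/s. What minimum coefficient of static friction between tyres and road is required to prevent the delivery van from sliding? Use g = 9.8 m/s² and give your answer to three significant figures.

Friction provides the centripetal force: μ_s m g = m v²/r, so μ_s = v²/(g r) = (9.580)²/(9.8 × 46.5) = 91.78/455.7 = 0.2014.

0.201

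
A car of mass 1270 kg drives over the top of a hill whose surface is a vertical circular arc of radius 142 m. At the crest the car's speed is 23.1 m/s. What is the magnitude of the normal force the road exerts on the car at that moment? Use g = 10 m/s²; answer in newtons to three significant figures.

7930 N

At the crest the centripetal acceleration points downward (toward the centre of the arc), so mg − N = mv²/r.
N = m(g − v²/r) = 1270 × (10.0 − (23.1)²/142) = 1270 × (10.0 − 3.758) = 1270 × 6.242 = 7928 N.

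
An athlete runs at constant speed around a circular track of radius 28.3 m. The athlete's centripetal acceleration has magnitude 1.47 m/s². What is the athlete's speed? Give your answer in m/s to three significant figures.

a_c = v²/r ⇒ v = √(a_c · r) = √(1.47 × 28.3) = √41.60 = 6.450 m/s.

6.45 m/s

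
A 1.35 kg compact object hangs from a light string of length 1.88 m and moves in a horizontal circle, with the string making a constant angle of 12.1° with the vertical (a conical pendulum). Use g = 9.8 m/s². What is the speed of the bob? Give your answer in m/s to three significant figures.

The radius of the circle is r = L sinθ = 1.88 × sin 12.1° = 0.3941 m.
Horizontally T sinθ = mv²/r and vertically T cosθ = mg, so tanθ = v²/(rg).
v = √(r g tanθ) = √(0.3941 × 9.8 × 0.2144) = √0.8279 = 0.9099 m/s.

0.910 m/s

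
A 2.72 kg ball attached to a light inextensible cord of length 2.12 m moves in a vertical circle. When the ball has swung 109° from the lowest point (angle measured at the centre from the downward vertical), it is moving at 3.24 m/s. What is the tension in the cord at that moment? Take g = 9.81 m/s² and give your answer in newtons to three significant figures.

4.78 N

Take the radial direction toward the centre of the circle as positive. The component of the weight along the string toward the centre is −mg cos φ (φ measured from the bottom), so Newton's second law along the string gives T − mg cos φ = m v²/r.
cos 109° = -0.3256, so T = m(v²/r + g cos φ) = 2.72 × ((3.24)²/2.12 + 9.81 × -0.3256) = 2.72 × (4.952 + (-3.194)) = 2.72 × 1.758 = 4.781 N.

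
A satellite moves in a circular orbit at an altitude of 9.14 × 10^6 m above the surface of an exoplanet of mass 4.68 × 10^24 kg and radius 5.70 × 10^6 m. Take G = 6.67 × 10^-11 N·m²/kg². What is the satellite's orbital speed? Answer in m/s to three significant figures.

4590 m/s

Orbital radius r = R + h = 5.70 × 10^6 + 9.14 × 10^6 = 1.484 × 10^7 m.
Gravity supplies the centripetal force: G M m / r² = m v² / r, so v = √(GM/r).
v = √(6.67 × 10^-11 × 4.68 × 10^24 / 1.484 × 10^7) = √(2.103 × 10^7) = 4586 m/s.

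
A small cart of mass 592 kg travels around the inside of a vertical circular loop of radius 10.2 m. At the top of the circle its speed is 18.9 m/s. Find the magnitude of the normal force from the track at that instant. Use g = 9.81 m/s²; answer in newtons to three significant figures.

14900 N

At the top, both N and the weight mg point inward (toward the centre), so N + mg = mv²/r.
N = m(v²/r − g) = 592 × ((18.9)²/10.2 − 9.81) = 592 × (35.02 − 9.81) = 592 × 25.21 = 14920 N.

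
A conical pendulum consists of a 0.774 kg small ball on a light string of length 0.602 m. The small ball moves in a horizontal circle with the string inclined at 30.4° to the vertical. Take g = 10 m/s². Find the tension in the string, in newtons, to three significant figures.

Vertically the bob has no acceleration, so T cosθ = mg.
T = mg/cosθ = 0.774 × 10.0 / cos 30.4° = 7.740/0.8625 = 8.974 N.

8.97 N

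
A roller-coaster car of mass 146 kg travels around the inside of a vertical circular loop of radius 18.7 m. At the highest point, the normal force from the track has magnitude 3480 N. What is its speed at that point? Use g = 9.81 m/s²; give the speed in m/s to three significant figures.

At the top, N + mg = mv²/r, so v = √(r(N/m + g)) = √(18.7 × (3480/146 + 9.81)) = √(18.7 × 33.65) = √629.2 = 25.08 m/s.

25.1 m/s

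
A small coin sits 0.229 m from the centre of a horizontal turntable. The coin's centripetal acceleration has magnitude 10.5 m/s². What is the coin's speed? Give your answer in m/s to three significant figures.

a_c = v²/r ⇒ v = √(a_c · r) = √(10.5 × 0.229) = √2.404 = 1.551 m/s.

1.55 m/s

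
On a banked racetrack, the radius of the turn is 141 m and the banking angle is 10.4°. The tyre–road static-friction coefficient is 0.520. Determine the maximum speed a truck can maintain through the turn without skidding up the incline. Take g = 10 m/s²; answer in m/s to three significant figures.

33.1 m/s

At the maximum speed, friction acts down the slope at its limiting value f = μN. Radially (horizontal, toward centre): N sinθ + μN cosθ = mv²/r. Vertically: N cosθ − μN sinθ = mg.
Dividing: v² = r g (sinθ + μcosθ)/(cosθ − μsinθ).
sinθ + μcosθ = 0.1805 + 0.520×0.9836 = 0.6920; cosθ − μsinθ = 0.9836 − 0.520×0.1805 = 0.8897.
v² = 141 × 10.0 × 0.6920/0.8897 = 1097 m²/s², so v = 33.12 m/s.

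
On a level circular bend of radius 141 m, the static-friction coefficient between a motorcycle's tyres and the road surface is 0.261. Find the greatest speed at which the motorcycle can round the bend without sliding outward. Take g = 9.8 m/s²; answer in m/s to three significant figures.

19.0 m/s

Friction provides the centripetal force on a flat curve. At maximum speed it is at its limiting value: μ_s m g = m v²/r.
Mass cancels: v_max = √(μ_s g r) = √(0.261 × 9.8 × 141) = √360.6 = 18.99 m/s.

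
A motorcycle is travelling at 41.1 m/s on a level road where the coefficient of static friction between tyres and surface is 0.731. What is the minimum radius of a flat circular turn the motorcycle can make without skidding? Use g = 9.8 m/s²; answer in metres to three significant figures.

236 m

At the limit, μ_s m g = m v²/r, so r_min = v²/(μ_s g) = (41.1)²/(0.731 × 9.8) = 1689/7.164 = 235.8 m.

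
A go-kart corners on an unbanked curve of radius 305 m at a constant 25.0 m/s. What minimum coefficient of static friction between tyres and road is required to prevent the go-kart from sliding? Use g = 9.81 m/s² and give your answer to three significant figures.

Friction provides the centripetal force: μ_s m g = m v²/r, so μ_s = v²/(g r) = (25.00)²/(9.81 × 305) = 625.0/2992 = 0.2089.

0.209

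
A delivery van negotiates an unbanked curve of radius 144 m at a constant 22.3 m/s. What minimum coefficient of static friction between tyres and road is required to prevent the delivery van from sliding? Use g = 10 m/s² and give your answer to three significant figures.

0.345

Friction provides the centripetal force: μ_s m g = m v²/r, so μ_s = v²/(g r) = (22.30)²/(10.0 × 144) = 497.3/1440 = 0.3453.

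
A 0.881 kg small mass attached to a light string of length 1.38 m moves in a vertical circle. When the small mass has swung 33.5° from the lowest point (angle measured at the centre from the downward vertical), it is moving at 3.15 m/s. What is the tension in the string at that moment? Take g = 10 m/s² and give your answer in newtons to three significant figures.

Take the radial direction toward the centre of the circle as positive. The component of the weight along the string toward the centre is −mg cos φ (φ measured from the bottom), so Newton's second law along the string gives T − mg cos φ = m v²/r.
cos 33.5° = 0.8339, so T = m(v²/r + g cos φ) = 0.881 × ((3.15)²/1.38 + 10.0 × 0.8339) = 0.881 × (7.190 + (8.339)) = 0.881 × 15.53 = 13.68 N.

13.7 N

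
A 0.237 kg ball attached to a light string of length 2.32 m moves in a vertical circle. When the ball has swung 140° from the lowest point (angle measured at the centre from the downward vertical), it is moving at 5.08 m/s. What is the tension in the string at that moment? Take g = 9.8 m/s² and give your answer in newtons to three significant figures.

Take the radial direction toward the centre of the circle as positive. The component of the weight along the string toward the centre is −mg cos φ (φ measured from the bottom), so Newton's second law along the string gives T − mg cos φ = m v²/r.
cos 140° = -0.7660, so T = m(v²/r + g cos φ) = 0.237 × ((5.08)²/2.32 + 9.8 × -0.7660) = 0.237 × (11.12 + (-7.507)) = 0.237 × 3.616 = 0.8570 N.

0.857 N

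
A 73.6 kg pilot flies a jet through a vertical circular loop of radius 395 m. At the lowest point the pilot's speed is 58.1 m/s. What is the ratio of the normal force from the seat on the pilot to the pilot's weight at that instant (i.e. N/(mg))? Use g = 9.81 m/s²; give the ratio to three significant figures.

At the bottom, N − mg = mv²/r, so N = m(v²/r + g) and N/(mg) = v²/(rg) + 1 = (58.1)²/(395 × 9.81) + 1 = 0.8711 + 1 = 1.871.

1.87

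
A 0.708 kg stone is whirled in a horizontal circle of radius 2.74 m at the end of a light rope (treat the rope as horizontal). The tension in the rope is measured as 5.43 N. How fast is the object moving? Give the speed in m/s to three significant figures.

T = m v²/r ⇒ v = √(T r / m) = √(5.43 × 2.74 / 0.708) = √21.01 = 4.584 m/s.

4.58 m/s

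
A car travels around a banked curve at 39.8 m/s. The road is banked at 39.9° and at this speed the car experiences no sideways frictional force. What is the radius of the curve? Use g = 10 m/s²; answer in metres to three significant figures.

189 m

Frictionless banking: tanθ = v²/(rg), so r = v²/(g tanθ).
r = (39.8)²/(10.0 × tan 39.9°) = 1584/(10.0 × 0.8361) = 1584/8.361 = 189.4 m.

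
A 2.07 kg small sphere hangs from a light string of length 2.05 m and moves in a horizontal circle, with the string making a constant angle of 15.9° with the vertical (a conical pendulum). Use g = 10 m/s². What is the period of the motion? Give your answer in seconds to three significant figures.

2.79 s

r = L sinθ = 0.5616 m. From T sinθ = mω²r and T cosθ = mg: tanθ = ω²r/g, so ω² = g tanθ / r = g/(L cosθ).
ω = √(g/(L cosθ)) = √(10.0/(2.05 × 0.9617)) = √5.072 = 2.252 rad/s.
Period = 2π/ω = 2.790 s.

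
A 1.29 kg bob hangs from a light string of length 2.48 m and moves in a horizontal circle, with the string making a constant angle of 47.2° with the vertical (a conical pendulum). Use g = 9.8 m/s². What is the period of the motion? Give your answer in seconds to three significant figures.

2.61 s

r = L sinθ = 1.820 m. From T sinθ = mω²r and T cosθ = mg: tanθ = ω²r/g, so ω² = g tanθ / r = g/(L cosθ).
ω = √(g/(L cosθ)) = √(9.8/(2.48 × 0.6794)) = √5.816 = 2.412 rad/s.
Period = 2π/ω = 2.605 s.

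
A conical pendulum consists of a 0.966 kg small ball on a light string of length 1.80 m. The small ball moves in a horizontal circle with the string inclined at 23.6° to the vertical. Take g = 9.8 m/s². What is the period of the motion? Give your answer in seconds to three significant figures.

r = L sinθ = 0.7206 m. From T sinθ = mω²r and T cosθ = mg: tanθ = ω²r/g, so ω² = g tanθ / r = g/(L cosθ).
ω = √(g/(L cosθ)) = √(9.8/(1.80 × 0.9164)) = √5.941 = 2.437 rad/s.
Period = 2π/ω = 2.578 s.

2.58 s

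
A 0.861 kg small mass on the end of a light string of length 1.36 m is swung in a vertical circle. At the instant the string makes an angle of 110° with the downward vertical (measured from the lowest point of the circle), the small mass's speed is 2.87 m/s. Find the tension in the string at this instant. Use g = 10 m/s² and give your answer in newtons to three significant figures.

2.27 N

Take the radial direction toward the centre of the circle as positive. The component of the weight along the string toward the centre is −mg cos φ (φ measured from the bottom), so Newton's second law along the string gives T − mg cos φ = m v²/r.
cos 110° = -0.3420, so T = m(v²/r + g cos φ) = 0.861 × ((2.87)²/1.36 + 10.0 × -0.3420) = 0.861 × (6.057 + (-3.420)) = 0.861 × 2.636 = 2.270 N.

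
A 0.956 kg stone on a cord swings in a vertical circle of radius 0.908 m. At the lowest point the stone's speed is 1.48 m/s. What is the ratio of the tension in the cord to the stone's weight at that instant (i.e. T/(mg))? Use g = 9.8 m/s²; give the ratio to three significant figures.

1.25

At the bottom, T − mg = mv²/r, so T = m(v²/r + g) and T/(mg) = v²/(rg) + 1 = (1.48)²/(0.908 × 9.8) + 1 = 0.2462 + 1 = 1.246.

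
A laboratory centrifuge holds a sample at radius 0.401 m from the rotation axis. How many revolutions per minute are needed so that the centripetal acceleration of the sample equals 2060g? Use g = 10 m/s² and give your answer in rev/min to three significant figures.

2160 rev/min

Require ω²r = 2060g, so ω = √(2060 × 10.0/0.401) = 226.7 rad/s.
In rev/min: ω × 60/(2π) = 226.7 × 60/(2π) = 2164 rev/min.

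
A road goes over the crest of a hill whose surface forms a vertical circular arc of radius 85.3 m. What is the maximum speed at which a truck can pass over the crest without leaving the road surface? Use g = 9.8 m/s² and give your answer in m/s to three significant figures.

At the crest the centre of the circle is below the truck, so the net downward (centripetal) force is mg − N = mv²/r.
The truck leaves the road when N → 0, giving v_max = √(g r) = √(9.8 × 85.3) = 28.91 m/s.

28.9 m/s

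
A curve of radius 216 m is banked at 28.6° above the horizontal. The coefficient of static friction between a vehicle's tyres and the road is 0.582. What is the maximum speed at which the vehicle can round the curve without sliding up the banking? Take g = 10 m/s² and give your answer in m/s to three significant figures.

59.7 m/s

At the maximum speed, friction acts down the slope at its limiting value f = μN. Radially (horizontal, toward centre): N sinθ + μN cosθ = mv²/r. Vertically: N cosθ − μN sinθ = mg.
Dividing: v² = r g (sinθ + μcosθ)/(cosθ − μsinθ).
sinθ + μcosθ = 0.4787 + 0.582×0.8780 = 0.9897; cosθ − μsinθ = 0.8780 − 0.582×0.4787 = 0.5994.
v² = 216 × 10.0 × 0.9897/0.5994 = 3567 m²/s², so v = 59.72 m/s.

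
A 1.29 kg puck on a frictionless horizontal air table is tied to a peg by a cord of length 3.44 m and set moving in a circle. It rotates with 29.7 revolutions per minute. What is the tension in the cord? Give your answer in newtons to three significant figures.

42.9 N

ω = 29.7 rev/min × 2π/60 = 3.110 rad/s, so v = ωr = 3.110 × 3.44 = 10.70 m/s.
The tension is the only horizontal force, so it supplies the full centripetal force: T = m v²/r = 1.29 × (10.70)²/3.44 = 1.29 × 114.5/3.44 = 42.93 N.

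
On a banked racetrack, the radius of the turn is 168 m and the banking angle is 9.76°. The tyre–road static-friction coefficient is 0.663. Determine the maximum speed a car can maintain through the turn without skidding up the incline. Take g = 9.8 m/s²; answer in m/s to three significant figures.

At the maximum speed, friction acts down the slope at its limiting value f = μN. Radially (horizontal, toward centre): N sinθ + μN cosθ = mv²/r. Vertically: N cosθ − μN sinθ = mg.
Dividing: v² = r g (sinθ + μcosθ)/(cosθ − μsinθ).
sinθ + μcosθ = 0.1695 + 0.663×0.9855 = 0.8229; cosθ − μsinθ = 0.9855 − 0.663×0.1695 = 0.8731.
v² = 168 × 9.8 × 0.8229/0.8731 = 1552 m²/s², so v = 39.39 m/s.

39.4 m/s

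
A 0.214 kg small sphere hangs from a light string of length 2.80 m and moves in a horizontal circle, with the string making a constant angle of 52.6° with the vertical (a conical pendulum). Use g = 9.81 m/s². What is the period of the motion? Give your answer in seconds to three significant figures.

2.62 s

r = L sinθ = 2.224 m. From T sinθ = mω²r and T cosθ = mg: tanθ = ω²r/g, so ω² = g tanθ / r = g/(L cosθ).
ω = √(g/(L cosθ)) = √(9.81/(2.80 × 0.6074)) = √5.768 = 2.402 rad/s.
Period = 2π/ω = 2.616 s.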